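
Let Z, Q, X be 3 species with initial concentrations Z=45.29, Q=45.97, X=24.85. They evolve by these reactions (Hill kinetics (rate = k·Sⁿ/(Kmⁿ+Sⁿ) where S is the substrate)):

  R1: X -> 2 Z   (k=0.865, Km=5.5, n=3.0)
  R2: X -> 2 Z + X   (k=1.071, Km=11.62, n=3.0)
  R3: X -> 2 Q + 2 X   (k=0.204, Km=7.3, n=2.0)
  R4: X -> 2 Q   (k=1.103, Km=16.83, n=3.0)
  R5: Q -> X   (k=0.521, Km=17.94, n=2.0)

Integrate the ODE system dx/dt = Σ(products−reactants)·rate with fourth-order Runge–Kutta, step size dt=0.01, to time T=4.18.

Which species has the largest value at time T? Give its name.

RK4 with dt=0.01: 418 steps to T=4.18. Trajectory (selected grid times):
t=0.00: Z=45.29 Q=45.97 X=24.85
t=0.46: Z=46.97 Q=46.70 X=24.37
t=0.93: Z=48.68 Q=47.44 X=23.88
t=1.39: Z=50.34 Q=48.15 X=23.41
t=1.86: Z=52.04 Q=48.85 X=22.94
t=2.32: Z=53.69 Q=49.53 X=22.48
t=2.79: Z=55.38 Q=50.21 X=22.02
t=3.25: Z=57.02 Q=50.86 X=21.58
t=3.72: Z=58.68 Q=51.51 X=21.14
t=4.18: Z=60.30 Q=52.14 X=20.71
At T=4.18: Z=60.30 Q=52.14 X=20.71; the largest is Z.

Dominant species at T: Z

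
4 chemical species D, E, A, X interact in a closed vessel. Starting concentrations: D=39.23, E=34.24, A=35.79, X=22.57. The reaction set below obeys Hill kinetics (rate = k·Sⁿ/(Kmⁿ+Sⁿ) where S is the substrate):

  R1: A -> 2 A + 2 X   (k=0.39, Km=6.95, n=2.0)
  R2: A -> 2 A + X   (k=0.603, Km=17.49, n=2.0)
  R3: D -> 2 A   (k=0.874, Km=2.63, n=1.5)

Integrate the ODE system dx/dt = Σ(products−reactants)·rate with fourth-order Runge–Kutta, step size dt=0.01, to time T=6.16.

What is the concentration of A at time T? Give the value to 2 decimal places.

RK4 with dt=0.01: 616 steps to T=6.16. Trajectory (selected grid times):
t=0.00: D=39.23 E=34.24 A=35.79 X=22.57
t=0.68: D=38.65 E=34.24 A=37.55 X=23.42
t=1.37: D=38.05 E=34.24 A=39.34 X=24.28
t=2.05: D=37.47 E=34.24 A=41.11 X=25.14
t=2.74: D=36.88 E=34.24 A=42.91 X=26.02
t=3.42: D=36.29 E=34.24 A=44.69 X=26.89
t=4.11: D=35.70 E=34.24 A=46.50 X=27.78
t=4.79: D=35.12 E=34.24 A=48.28 X=28.66
t=5.48: D=34.53 E=34.24 A=50.10 X=29.56
t=6.16: D=33.95 E=34.24 A=51.89 X=30.44
Read off A at T=6.16: 51.89

A at T = 51.89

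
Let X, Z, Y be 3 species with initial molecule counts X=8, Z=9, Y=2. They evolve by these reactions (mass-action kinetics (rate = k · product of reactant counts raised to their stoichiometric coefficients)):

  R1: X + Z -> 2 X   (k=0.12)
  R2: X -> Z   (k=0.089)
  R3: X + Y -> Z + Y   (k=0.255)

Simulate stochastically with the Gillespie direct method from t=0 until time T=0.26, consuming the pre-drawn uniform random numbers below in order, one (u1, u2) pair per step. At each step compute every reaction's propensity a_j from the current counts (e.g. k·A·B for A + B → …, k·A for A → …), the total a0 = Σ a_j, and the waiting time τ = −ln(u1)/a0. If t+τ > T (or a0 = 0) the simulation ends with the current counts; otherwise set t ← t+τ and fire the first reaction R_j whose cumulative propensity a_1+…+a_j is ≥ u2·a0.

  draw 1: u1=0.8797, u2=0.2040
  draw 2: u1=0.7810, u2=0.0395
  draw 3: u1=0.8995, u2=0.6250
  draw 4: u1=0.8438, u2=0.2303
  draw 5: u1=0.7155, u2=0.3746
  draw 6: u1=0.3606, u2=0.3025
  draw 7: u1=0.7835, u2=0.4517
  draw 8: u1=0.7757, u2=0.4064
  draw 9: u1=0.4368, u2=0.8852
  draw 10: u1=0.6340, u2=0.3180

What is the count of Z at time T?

Z at T = 4

t=0.000: X=8 Z=9 Y=2
Draw 1: a1=8.640, a2=0.712, a3=4.080, a0=13.432; τ=−ln(0.8797)/13.432=0.010 → t=0.010; u2·a0=0.2040·13.432=2.740 ≤ a1=8.640 → R1 fires; X=9 Z=8 Y=2
Draw 2: a1=8.640, a2=0.801, a3=4.590, a0=14.031; τ=−ln(0.7810)/14.031=0.018 → t=0.027; u2·a0=0.0395·14.031=0.554 ≤ a1=8.640 → R1 fires; X=10 Z=7 Y=2
Draw 3: a1=8.400, a2=0.890, a3=5.100, a0=14.390; τ=−ln(0.8995)/14.390=0.007 → t=0.035; u2·a0=0.6250·14.390=8.994; a1=8.400 < 8.994 ≤ a1+a2=9.290 → R2 fires; X=9 Z=8 Y=2
Draw 4: a1=8.640, a2=0.801, a3=4.590, a0=14.031; τ=−ln(0.8438)/14.031=0.012 → t=0.047; u2·a0=0.2303·14.031=3.231 ≤ a1=8.640 → R1 fires; X=10 Z=7 Y=2
Draw 5: a1=8.400, a2=0.890, a3=5.100, a0=14.390; τ=−ln(0.7155)/14.390=0.023 → t=0.070; u2·a0=0.3746·14.390=5.390 ≤ a1=8.400 → R1 fires; X=11 Z=6 Y=2
Draw 6: a1=7.920, a2=0.979, a3=5.610, a0=14.509; τ=−ln(0.3606)/14.509=0.070 → t=0.140; u2·a0=0.3025·14.509=4.389 ≤ a1=7.920 → R1 fires; X=12 Z=5 Y=2
Draw 7: a1=7.200, a2=1.068, a3=6.120, a0=14.388; τ=−ln(0.7835)/14.388=0.017 → t=0.157; u2·a0=0.4517·14.388=6.499 ≤ a1=7.200 → R1 fires; X=13 Z=4 Y=2
Draw 8: a1=6.240, a2=1.157, a3=6.630, a0=14.027; τ=−ln(0.7757)/14.027=0.018 → t=0.175; u2·a0=0.4064·14.027=5.701 ≤ a1=6.240 → R1 fires; X=14 Z=3 Y=2
Draw 9: a1=5.040, a2=1.246, a3=7.140, a0=13.426; τ=−ln(0.4368)/13.426=0.062 → t=0.237; u2·a0=0.8852·13.426=11.885; a1+a2=6.286 < 11.885 ≤ a1+…+a3=13.426 → R3 fires; X=13 Z=4 Y=2
Draw 10: a1=6.240, a2=1.157, a3=6.630, a0=14.027; τ=−ln(0.6340)/14.027=0.032 → t=0.269 > T=0.26: stop.
Read off Z at T=0.26: 4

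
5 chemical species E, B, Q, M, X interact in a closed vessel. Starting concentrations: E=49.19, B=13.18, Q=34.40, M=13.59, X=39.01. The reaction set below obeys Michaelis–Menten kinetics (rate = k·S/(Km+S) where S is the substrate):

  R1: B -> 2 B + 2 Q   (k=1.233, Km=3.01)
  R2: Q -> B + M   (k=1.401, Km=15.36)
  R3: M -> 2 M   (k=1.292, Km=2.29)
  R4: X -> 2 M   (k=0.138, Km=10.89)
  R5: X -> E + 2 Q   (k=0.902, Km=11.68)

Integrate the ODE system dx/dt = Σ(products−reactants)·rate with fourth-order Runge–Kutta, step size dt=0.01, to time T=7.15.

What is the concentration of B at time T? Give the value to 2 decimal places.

B at T = 28.20

RK4 with dt=0.01: 715 steps to T=7.15. Trajectory (selected grid times):
t=0.00: E=49.19 B=13.18 Q=34.40 M=13.59 X=39.01
t=0.79: E=49.74 B=14.75 Q=36.33 M=15.41 X=38.38
t=1.59: E=50.29 B=16.37 Q=38.29 M=17.29 X=37.74
t=2.38: E=50.83 B=18.00 Q=40.24 M=19.16 X=37.11
t=3.18: E=51.38 B=19.66 Q=42.22 M=21.07 X=36.48
t=3.97: E=51.92 B=21.33 Q=44.18 M=22.98 X=35.86
t=4.77: E=52.46 B=23.03 Q=46.16 M=24.93 X=35.23
t=5.56: E=53.00 B=24.73 Q=48.13 M=26.87 X=34.61
t=6.36: E=53.53 B=26.47 Q=50.11 M=28.84 X=33.99
t=7.15: E=54.06 B=28.20 Q=52.08 M=30.81 X=33.38
Read off B at T=7.15: 28.20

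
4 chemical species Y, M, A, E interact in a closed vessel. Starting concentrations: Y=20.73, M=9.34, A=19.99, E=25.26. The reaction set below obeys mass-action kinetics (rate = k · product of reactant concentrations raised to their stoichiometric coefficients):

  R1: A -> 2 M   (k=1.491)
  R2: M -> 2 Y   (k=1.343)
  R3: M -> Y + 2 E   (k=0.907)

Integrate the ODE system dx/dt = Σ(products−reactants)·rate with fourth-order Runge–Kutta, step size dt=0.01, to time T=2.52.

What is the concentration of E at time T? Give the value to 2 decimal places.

E at T = 62.98

RK4 with dt=0.01: 252 steps to T=2.52. Trajectory (selected grid times):
t=0.00: Y=20.73 M=9.34 A=19.99 E=25.26
t=0.28: Y=33.67 M=14.88 A=13.17 E=31.80
t=0.56: Y=48.71 M=14.45 A=8.67 E=39.39
t=0.84: Y=62.09 M=11.99 A=5.71 E=46.14
t=1.12: Y=72.75 M=9.22 A=3.76 E=51.52
t=1.40: Y=80.75 M=6.77 A=2.48 E=55.56
t=1.68: Y=86.55 M=4.84 A=1.63 E=58.49
t=1.96: Y=90.65 M=3.38 A=1.08 E=60.56
t=2.24: Y=93.50 M=2.34 A=0.71 E=62.00
t=2.52: Y=95.45 M=1.59 A=0.47 E=62.98
Read off E at T=2.52: 62.98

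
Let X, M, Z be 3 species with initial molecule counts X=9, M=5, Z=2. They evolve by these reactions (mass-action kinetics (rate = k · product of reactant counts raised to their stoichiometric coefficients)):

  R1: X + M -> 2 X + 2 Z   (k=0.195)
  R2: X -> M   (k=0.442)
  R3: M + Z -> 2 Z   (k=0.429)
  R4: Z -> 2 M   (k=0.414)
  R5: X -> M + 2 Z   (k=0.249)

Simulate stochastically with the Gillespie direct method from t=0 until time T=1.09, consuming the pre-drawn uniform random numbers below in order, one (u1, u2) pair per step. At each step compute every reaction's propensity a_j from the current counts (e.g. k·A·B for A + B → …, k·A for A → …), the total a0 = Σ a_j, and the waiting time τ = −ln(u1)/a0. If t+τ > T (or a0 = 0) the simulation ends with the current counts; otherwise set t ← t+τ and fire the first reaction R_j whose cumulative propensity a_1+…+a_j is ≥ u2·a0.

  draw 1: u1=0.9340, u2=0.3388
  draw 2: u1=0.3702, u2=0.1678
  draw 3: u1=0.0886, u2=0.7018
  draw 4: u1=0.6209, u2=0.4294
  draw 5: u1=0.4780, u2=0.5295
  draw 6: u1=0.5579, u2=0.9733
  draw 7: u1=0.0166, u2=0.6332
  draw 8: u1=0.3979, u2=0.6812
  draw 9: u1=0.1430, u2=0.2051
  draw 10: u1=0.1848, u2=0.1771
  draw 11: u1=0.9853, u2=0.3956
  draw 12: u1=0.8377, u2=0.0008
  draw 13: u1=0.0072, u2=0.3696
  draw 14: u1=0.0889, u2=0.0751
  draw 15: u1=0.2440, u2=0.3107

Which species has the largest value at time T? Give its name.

t=0.000: X=9 M=5 Z=2
Draw 1: a1=8.775, a2=3.978, a3=4.290, a4=0.828, a5=2.241, a0=20.112; τ=−ln(0.9340)/20.112=0.003 → t=0.003; u2·a0=0.3388·20.112=6.814 ≤ a1=8.775 → R1 fires; X=10 M=4 Z=4
Draw 2: a1=7.800, a2=4.420, a3=6.864, a4=1.656, a5=2.490, a0=23.230; τ=−ln(0.3702)/23.230=0.043 → t=0.046; u2·a0=0.1678·23.230=3.898 ≤ a1=7.800 → R1 fires; X=11 M=3 Z=6
Draw 3: a1=6.435, a2=4.862, a3=7.722, a4=2.484, a5=2.739, a0=24.242; τ=−ln(0.0886)/24.242=0.100 → t=0.146; u2·a0=0.7018·24.242=17.013; a1+a2=11.297 < 17.013 ≤ a1+…+a3=19.019 → R3 fires; X=11 M=2 Z=7
Draw 4: a1=4.290, a2=4.862, a3=6.006, a4=2.898, a5=2.739, a0=20.795; τ=−ln(0.6209)/20.795=0.023 → t=0.169; u2·a0=0.4294·20.795=8.929; a1=4.290 < 8.929 ≤ a1+a2=9.152 → R2 fires; X=10 M=3 Z=7
Draw 5: a1=5.850, a2=4.420, a3=9.009, a4=2.898, a5=2.490, a0=24.667; τ=−ln(0.4780)/24.667=0.030 → t=0.199; u2·a0=0.5295·24.667=13.061; a1+a2=10.270 < 13.061 ≤ a1+…+a3=19.279 → R3 fires; X=10 M=2 Z=8
Draw 6: a1=3.900, a2=4.420, a3=6.864, a4=3.312, a5=2.490, a0=20.986; τ=−ln(0.5579)/20.986=0.028 → t=0.227; u2·a0=0.9733·20.986=20.426; a1+…+a4=18.496 < 20.426 ≤ a1+…+a5=20.986 → R5 fires; X=9 M=3 Z=10
Draw 7: a1=5.265, a2=3.978, a3=12.870, a4=4.140, a5=2.241, a0=28.494; τ=−ln(0.0166)/28.494=0.144 → t=0.371; u2·a0=0.6332·28.494=18.042; a1+a2=9.243 < 18.042 ≤ a1+…+a3=22.113 → R3 fires; X=9 M=2 Z=11
Draw 8: a1=3.510, a2=3.978, a3=9.438, a4=4.554, a5=2.241, a0=23.721; τ=−ln(0.3979)/23.721=0.039 → t=0.409; u2·a0=0.6812·23.721=16.159; a1+a2=7.488 < 16.159 ≤ a1+…+a3=16.926 → R3 fires; X=9 M=1 Z=12
Draw 9: a1=1.755, a2=3.978, a3=5.148, a4=4.968, a5=2.241, a0=18.090; τ=−ln(0.1430)/18.090=0.108 → t=0.517; u2·a0=0.2051·18.090=3.710; a1=1.755 < 3.710 ≤ a1+a2=5.733 → R2 fires; X=8 M=2 Z=12
Draw 10: a1=3.120, a2=3.536, a3=10.296, a4=4.968, a5=1.992, a0=23.912; τ=−ln(0.1848)/23.912=0.071 → t=0.588; u2·a0=0.1771·23.912=4.235; a1=3.120 < 4.235 ≤ a1+a2=6.656 → R2 fires; X=7 M=3 Z=12
Draw 11: a1=4.095, a2=3.094, a3=15.444, a4=4.968, a5=1.743, a0=29.344; τ=−ln(0.9853)/29.344=0.001 → t=0.588; u2·a0=0.3956·29.344=11.608; a1+a2=7.189 < 11.608 ≤ a1+…+a3=22.633 → R3 fires; X=7 M=2 Z=13
Draw 12: a1=2.730, a2=3.094, a3=11.154, a4=5.382, a5=1.743, a0=24.103; τ=−ln(0.8377)/24.103=0.007 → t=0.595; u2·a0=0.0008·24.103=0.019 ≤ a1=2.730 → R1 fires; X=8 M=1 Z=15
Draw 13: a1=1.560, a2=3.536, a3=6.435, a4=6.210, a5=1.992, a0=19.733; τ=−ln(0.0072)/19.733=0.250 → t=0.845; u2·a0=0.3696·19.733=7.293; a1+a2=5.096 < 7.293 ≤ a1+…+a3=11.531 → R3 fires; X=8 M=0 Z=16
Draw 14: a1=0.000, a2=3.536, a3=0.000, a4=6.624, a5=1.992, a0=12.152; τ=−ln(0.0889)/12.152=0.199 → t=1.045; u2·a0=0.0751·12.152=0.913; a1=0.000 < 0.913 ≤ a1+a2=3.536 → R2 fires; X=7 M=1 Z=16
Draw 15: a1=1.365, a2=3.094, a3=6.864, a4=6.624, a5=1.743, a0=19.690; τ=−ln(0.2440)/19.690=0.072 → t=1.116 > T=1.09: stop.
At T=1.09: X=7 M=1 Z=16; the largest is Z.

Dominant species at T: Z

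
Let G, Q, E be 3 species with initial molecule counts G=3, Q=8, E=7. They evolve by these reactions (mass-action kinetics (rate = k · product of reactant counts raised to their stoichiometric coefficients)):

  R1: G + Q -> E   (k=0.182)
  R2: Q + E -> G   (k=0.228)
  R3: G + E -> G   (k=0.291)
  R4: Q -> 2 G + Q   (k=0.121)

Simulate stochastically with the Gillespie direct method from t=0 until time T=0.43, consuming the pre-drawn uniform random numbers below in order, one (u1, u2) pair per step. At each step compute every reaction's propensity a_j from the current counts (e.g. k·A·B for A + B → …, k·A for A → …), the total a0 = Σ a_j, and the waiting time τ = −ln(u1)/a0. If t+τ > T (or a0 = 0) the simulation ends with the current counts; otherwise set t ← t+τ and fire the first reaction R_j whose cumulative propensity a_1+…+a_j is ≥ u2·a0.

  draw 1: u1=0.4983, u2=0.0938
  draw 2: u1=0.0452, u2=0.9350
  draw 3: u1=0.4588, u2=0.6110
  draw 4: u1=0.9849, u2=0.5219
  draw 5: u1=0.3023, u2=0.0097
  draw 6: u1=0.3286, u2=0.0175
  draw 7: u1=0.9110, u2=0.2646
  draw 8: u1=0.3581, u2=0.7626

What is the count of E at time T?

E at T = 6

t=0.000: G=3 Q=8 E=7
Draw 1: a1=4.368, a2=12.768, a3=6.111, a4=0.968, a0=24.215; τ=−ln(0.4983)/24.215=0.029 → t=0.029; u2·a0=0.0938·24.215=2.271 ≤ a1=4.368 → R1 fires; G=2 Q=7 E=8
Draw 2: a1=2.548, a2=12.768, a3=4.656, a4=0.847, a0=20.819; τ=−ln(0.0452)/20.819=0.149 → t=0.178; u2·a0=0.9350·20.819=19.466; a1+a2=15.316 < 19.466 ≤ a1+…+a3=19.972 → R3 fires; G=2 Q=7 E=7
Draw 3: a1=2.548, a2=11.172, a3=4.074, a4=0.847, a0=18.641; τ=−ln(0.4588)/18.641=0.042 → t=0.219; u2·a0=0.6110·18.641=11.390; a1=2.548 < 11.390 ≤ a1+a2=13.720 → R2 fires; G=3 Q=6 E=6
Draw 4: a1=3.276, a2=8.208, a3=5.238, a4=0.726, a0=17.448; τ=−ln(0.9849)/17.448=0.001 → t=0.220; u2·a0=0.5219·17.448=9.106; a1=3.276 < 9.106 ≤ a1+a2=11.484 → R2 fires; G=4 Q=5 E=5
Draw 5: a1=3.640, a2=5.700, a3=5.820, a4=0.605, a0=15.765; τ=−ln(0.3023)/15.765=0.076 → t=0.296; u2·a0=0.0097·15.765=0.153 ≤ a1=3.640 → R1 fires; G=3 Q=4 E=6
Draw 6: a1=2.184, a2=5.472, a3=5.238, a4=0.484, a0=13.378; τ=−ln(0.3286)/13.378=0.083 → t=0.379; u2·a0=0.0175·13.378=0.234 ≤ a1=2.184 → R1 fires; G=2 Q=3 E=7
Draw 7: a1=1.092, a2=4.788, a3=4.074, a4=0.363, a0=10.317; τ=−ln(0.9110)/10.317=0.009 → t=0.388; u2·a0=0.2646·10.317=2.730; a1=1.092 < 2.730 ≤ a1+a2=5.880 → R2 fires; G=3 Q=2 E=6
Draw 8: a1=1.092, a2=2.736, a3=5.238, a4=0.242, a0=9.308; τ=−ln(0.3581)/9.308=0.110 → t=0.499 > T=0.43: stop.
Read off E at T=0.43: 6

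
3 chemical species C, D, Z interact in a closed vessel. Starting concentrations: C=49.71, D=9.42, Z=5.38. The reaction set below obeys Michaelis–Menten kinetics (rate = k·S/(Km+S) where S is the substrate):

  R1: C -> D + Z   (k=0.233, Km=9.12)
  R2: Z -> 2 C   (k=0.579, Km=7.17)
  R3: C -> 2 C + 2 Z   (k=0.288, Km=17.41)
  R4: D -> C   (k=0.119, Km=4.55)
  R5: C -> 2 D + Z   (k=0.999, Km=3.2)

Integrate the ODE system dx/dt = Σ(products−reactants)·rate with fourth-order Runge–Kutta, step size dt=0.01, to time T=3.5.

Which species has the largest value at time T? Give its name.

Dominant species at T: C

RK4 with dt=0.01: 350 steps to T=3.5. Trajectory (selected grid times):
t=0.00: C=49.71 D=9.42 Z=5.38
t=0.39: C=49.58 D=10.20 Z=5.89
t=0.78: C=49.46 D=10.97 Z=6.39
t=1.17: C=49.35 D=11.75 Z=6.89
t=1.56: C=49.25 D=12.52 Z=7.39
t=1.94: C=49.16 D=13.28 Z=7.87
t=2.33: C=49.08 D=14.05 Z=8.36
t=2.72: C=49.00 D=14.82 Z=8.84
t=3.11: C=48.93 D=15.60 Z=9.33
t=3.50: C=48.86 D=16.37 Z=9.80
At T=3.5: C=48.86 D=16.37 Z=9.80; the largest is C.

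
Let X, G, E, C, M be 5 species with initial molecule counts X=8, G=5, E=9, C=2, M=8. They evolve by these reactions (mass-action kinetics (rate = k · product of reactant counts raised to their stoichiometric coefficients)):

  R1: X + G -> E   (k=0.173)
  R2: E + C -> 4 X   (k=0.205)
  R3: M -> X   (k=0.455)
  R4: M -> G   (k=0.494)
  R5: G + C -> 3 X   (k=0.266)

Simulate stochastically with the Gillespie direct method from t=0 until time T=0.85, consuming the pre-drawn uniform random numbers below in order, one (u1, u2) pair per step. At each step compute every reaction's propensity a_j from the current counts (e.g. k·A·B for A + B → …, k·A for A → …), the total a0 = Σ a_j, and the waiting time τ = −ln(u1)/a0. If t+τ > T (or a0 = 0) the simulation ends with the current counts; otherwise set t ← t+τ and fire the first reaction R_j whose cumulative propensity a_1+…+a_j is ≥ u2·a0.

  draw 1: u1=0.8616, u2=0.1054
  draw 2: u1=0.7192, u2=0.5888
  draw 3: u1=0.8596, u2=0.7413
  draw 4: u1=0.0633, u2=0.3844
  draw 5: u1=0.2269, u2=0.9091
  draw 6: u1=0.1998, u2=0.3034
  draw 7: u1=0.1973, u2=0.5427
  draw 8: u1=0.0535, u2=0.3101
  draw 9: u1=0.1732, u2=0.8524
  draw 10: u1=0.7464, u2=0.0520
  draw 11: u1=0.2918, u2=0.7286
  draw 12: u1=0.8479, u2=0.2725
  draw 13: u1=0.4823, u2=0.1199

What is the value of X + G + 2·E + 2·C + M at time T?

Check how each reaction changes W = X + G + 2·E + 2·C + M (weight of products minus weight of reactants):
R1: X + G -> E: (2·1) − (1·1 + 1·1) = 2 − 2 = 0
R2: E + C -> 4 X: (1·4) − (2·1 + 2·1) = 4 − 4 = 0
R3: M -> X: (1·1) − (1·1) = 1 − 1 = 0
R4: M -> G: (1·1) − (1·1) = 1 − 1 = 0
R5: G + C -> 3 X: (1·3) − (1·1 + 2·1) = 3 − 3 = 0
Every reaction leaves W unchanged, so W is conserved and no simulation is needed: W(T) = W(0) = 8 + 5 + 2·9 + 2·2 + 8 = 43

Value at T = 43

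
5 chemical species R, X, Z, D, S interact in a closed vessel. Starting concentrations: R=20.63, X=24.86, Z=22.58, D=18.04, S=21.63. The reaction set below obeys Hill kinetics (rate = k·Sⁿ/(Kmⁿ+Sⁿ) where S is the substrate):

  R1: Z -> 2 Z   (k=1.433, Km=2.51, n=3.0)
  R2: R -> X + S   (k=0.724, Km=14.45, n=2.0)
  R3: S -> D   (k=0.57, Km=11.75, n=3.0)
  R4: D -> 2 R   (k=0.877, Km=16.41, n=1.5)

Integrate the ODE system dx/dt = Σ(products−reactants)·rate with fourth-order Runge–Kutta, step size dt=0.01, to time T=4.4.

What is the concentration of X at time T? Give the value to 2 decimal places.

RK4 with dt=0.01: 440 steps to T=4.4. Trajectory (selected grid times):
t=0.00: R=20.63 X=24.86 Z=22.58 D=18.04 S=21.63
t=0.49: R=20.85 X=25.10 Z=23.28 D=18.05 S=21.63
t=0.98: R=21.07 X=25.34 Z=23.98 D=18.06 S=21.63
t=1.47: R=21.29 X=25.58 Z=24.68 D=18.07 S=21.63
t=1.96: R=21.51 X=25.83 Z=25.39 D=18.08 S=21.63
t=2.44: R=21.72 X=26.07 Z=26.07 D=18.09 S=21.64
t=2.93: R=21.93 X=26.31 Z=26.77 D=18.10 S=21.64
t=3.42: R=22.15 X=26.56 Z=27.48 D=18.11 S=21.65
t=3.91: R=22.36 X=26.81 Z=28.18 D=18.12 S=21.66
t=4.40: R=22.57 X=27.06 Z=28.88 D=18.13 S=21.67
Read off X at T=4.4: 27.06

X at T = 27.06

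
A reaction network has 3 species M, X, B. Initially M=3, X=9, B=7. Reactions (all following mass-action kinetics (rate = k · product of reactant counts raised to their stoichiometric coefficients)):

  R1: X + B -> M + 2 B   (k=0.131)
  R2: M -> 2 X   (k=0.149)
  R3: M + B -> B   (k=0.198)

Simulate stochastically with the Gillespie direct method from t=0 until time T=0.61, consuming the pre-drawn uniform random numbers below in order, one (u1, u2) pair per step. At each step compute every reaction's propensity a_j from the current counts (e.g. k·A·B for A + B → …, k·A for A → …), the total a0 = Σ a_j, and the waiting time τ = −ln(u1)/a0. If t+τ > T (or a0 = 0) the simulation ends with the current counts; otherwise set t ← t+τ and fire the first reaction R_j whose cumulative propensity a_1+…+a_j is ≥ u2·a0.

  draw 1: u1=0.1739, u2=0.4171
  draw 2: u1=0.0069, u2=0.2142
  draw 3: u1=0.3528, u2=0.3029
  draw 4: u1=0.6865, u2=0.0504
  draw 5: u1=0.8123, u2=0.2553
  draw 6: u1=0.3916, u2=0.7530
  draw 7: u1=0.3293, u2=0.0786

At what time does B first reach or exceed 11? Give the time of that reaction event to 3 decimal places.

Threshold first reached at t = 0.537

t=0.000: M=3 X=9 B=7
Draw 1: a1=8.253, a2=0.447, a3=4.158, a0=12.858; τ=−ln(0.1739)/12.858=0.136 → t=0.136; u2·a0=0.4171·12.858=5.363 ≤ a1=8.253 → R1 fires; M=4 X=8 B=8
Draw 2: a1=8.384, a2=0.596, a3=6.336, a0=15.316; τ=−ln(0.0069)/15.316=0.325 → t=0.461; u2·a0=0.2142·15.316=3.281 ≤ a1=8.384 → R1 fires; M=5 X=7 B=9
Draw 3: a1=8.253, a2=0.745, a3=8.910, a0=17.908; τ=−ln(0.3528)/17.908=0.058 → t=0.519; u2·a0=0.3029·17.908=5.424 ≤ a1=8.253 → R1 fires; M=6 X=6 B=10
Draw 4: a1=7.860, a2=0.894, a3=11.880, a0=20.634; τ=−ln(0.6865)/20.634=0.018 → t=0.537; u2·a0=0.0504·20.634=1.040 ≤ a1=7.860 → R1 fires; M=7 X=5 B=11
Draw 5: a1=7.205, a2=1.043, a3=15.246, a0=23.494; τ=−ln(0.8123)/23.494=0.009 → t=0.546; u2·a0=0.2553·23.494=5.998 ≤ a1=7.205 → R1 fires; M=8 X=4 B=12
Draw 6: a1=6.288, a2=1.192, a3=19.008, a0=26.488; τ=−ln(0.3916)/26.488=0.035 → t=0.582; u2·a0=0.7530·26.488=19.945; a1+a2=7.480 < 19.945 ≤ a1+…+a3=26.488 → R3 fires; M=7 X=4 B=12
Draw 7: a1=6.288, a2=1.043, a3=16.632, a0=23.963; τ=−ln(0.3293)/23.963=0.046 → t=0.628 > T=0.61: stop.
B first becomes ≥ 11 when it reaches 11 at the event at t=0.537.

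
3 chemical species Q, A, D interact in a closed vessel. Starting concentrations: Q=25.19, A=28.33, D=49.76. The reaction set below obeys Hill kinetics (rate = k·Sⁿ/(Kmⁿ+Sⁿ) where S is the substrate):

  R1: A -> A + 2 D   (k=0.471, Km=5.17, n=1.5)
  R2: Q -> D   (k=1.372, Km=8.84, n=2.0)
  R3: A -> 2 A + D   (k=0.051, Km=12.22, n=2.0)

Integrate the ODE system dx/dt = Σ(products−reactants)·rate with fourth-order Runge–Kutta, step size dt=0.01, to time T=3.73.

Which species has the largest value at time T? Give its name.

Dominant species at T: D

RK4 with dt=0.01: 373 steps to T=3.73. Trajectory (selected grid times):
t=0.00: Q=25.19 A=28.33 D=49.76
t=0.41: Q=24.69 A=28.35 D=50.64
t=0.83: Q=24.18 A=28.37 D=51.53
t=1.24: Q=23.69 A=28.38 D=52.40
t=1.66: Q=23.18 A=28.40 D=53.29
t=2.07: Q=22.69 A=28.42 D=54.16
t=2.49: Q=22.19 A=28.44 D=55.04
t=2.90: Q=21.71 A=28.45 D=55.90
t=3.32: Q=21.22 A=28.47 D=56.78
t=3.73: Q=20.74 A=28.49 D=57.63
At T=3.73: Q=20.74 A=28.49 D=57.63; the largest is D.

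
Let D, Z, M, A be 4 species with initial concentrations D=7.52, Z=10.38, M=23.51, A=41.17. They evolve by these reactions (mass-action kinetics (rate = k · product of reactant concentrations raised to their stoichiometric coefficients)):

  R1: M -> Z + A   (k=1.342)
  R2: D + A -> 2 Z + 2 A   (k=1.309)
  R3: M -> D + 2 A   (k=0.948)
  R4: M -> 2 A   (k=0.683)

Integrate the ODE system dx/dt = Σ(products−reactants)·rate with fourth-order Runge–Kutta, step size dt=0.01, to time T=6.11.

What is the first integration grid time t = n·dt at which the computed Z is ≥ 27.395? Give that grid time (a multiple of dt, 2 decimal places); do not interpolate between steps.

Threshold first reached at t = 0.05

RK4 with dt=0.01: 611 steps to T=6.11. Trajectory (selected grid times):
t=0.00: D=7.52 Z=10.38 M=23.51 A=41.17
t=0.04: D=0.90 Z=26.50 M=20.87 A=52.72
t=0.05: D=0.59 Z=27.79 M=20.26 A=54.17
t=0.68: D=0.03 Z=47.58 M=3.11 A=86.75
t=1.36: D=0.00 Z=50.57 M=0.41 A=91.82
t=2.04: D=0.00 Z=50.97 M=0.05 A=92.49
t=2.72: D=0.00 Z=51.02 M=0.01 A=92.58
t=3.39: D=0.00 Z=51.02 M=0.00 A=92.59
t=4.07: D=0.00 Z=51.03 M=0.00 A=92.59
t=4.75: D=0.00 Z=51.03 M=0.00 A=92.59
t=5.43: D=0.00 Z=51.03 M=0.00 A=92.59
t=6.11: D=0.00 Z=51.03 M=0.00 A=92.59
Z(0.04)=26.498 < 27.395 but Z(0.05)=27.786 ≥ 27.395, so the first grid time is t=0.05.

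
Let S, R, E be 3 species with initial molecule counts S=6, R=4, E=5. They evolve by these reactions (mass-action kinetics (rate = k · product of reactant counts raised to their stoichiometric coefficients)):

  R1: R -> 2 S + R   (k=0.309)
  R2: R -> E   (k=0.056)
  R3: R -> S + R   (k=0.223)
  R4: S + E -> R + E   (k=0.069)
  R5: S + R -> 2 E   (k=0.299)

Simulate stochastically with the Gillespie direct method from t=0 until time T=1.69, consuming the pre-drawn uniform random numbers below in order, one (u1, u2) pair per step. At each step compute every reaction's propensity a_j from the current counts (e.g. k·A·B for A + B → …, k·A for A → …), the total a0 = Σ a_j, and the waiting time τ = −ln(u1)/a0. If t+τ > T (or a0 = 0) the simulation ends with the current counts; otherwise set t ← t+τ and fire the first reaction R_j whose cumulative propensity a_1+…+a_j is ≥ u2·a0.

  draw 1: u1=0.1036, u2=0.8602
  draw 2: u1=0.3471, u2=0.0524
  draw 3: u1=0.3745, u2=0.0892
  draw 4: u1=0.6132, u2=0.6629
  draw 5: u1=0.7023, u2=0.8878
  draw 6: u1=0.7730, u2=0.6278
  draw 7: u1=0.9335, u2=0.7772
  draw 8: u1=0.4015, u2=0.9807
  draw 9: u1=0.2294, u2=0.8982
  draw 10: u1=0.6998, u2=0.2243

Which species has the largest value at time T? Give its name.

Dominant species at T: E

t=0.000: S=6 R=4 E=5
Draw 1: a1=1.236, a2=0.224, a3=0.892, a4=2.070, a5=7.176, a0=11.598; τ=−ln(0.1036)/11.598=0.195 → t=0.195; u2·a0=0.8602·11.598=9.977; a1+…+a4=4.422 < 9.977 ≤ a1+…+a5=11.598 → R5 fires; S=5 R=3 E=7
Draw 2: a1=0.927, a2=0.168, a3=0.669, a4=2.415, a5=4.485, a0=8.664; τ=−ln(0.3471)/8.664=0.122 → t=0.318; u2·a0=0.0524·8.664=0.454 ≤ a1=0.927 → R1 fires; S=7 R=3 E=7
Draw 3: a1=0.927, a2=0.168, a3=0.669, a4=3.381, a5=6.279, a0=11.424; τ=−ln(0.3745)/11.424=0.086 → t=0.404; u2·a0=0.0892·11.424=1.019; a1=0.927 < 1.019 ≤ a1+a2=1.095 → R2 fires; S=7 R=2 E=8
Draw 4: a1=0.618, a2=0.112, a3=0.446, a4=3.864, a5=4.186, a0=9.226; τ=−ln(0.6132)/9.226=0.053 → t=0.457; u2·a0=0.6629·9.226=6.116; a1+…+a4=5.040 < 6.116 ≤ a1+…+a5=9.226 → R5 fires; S=6 R=1 E=10
Draw 5: a1=0.309, a2=0.056, a3=0.223, a4=4.140, a5=1.794, a0=6.522; τ=−ln(0.7023)/6.522=0.054 → t=0.511; u2·a0=0.8878·6.522=5.790; a1+…+a4=4.728 < 5.790 ≤ a1+…+a5=6.522 → R5 fires; S=5 R=0 E=12
Draw 6: a1=0.000, a2=0.000, a3=0.000, a4=4.140, a5=0.000, a0=4.140; τ=−ln(0.7730)/4.140=0.062 → t=0.573; u2·a0=0.6278·4.140=2.599; a1+…+a3=0.000 < 2.599 ≤ a1+…+a4=4.140 → R4 fires; S=4 R=1 E=12
Draw 7: a1=0.309, a2=0.056, a3=0.223, a4=3.312, a5=1.196, a0=5.096; τ=−ln(0.9335)/5.096=0.014 → t=0.586; u2·a0=0.7772·5.096=3.961; a1+…+a4=3.900 < 3.961 ≤ a1+…+a5=5.096 → R5 fires; S=3 R=0 E=14
Draw 8: a1=0.000, a2=0.000, a3=0.000, a4=2.898, a5=0.000, a0=2.898; τ=−ln(0.4015)/2.898=0.315 → t=0.901; u2·a0=0.9807·2.898=2.842; a1+…+a3=0.000 < 2.842 ≤ a1+…+a4=2.898 → R4 fires; S=2 R=1 E=14
Draw 9: a1=0.309, a2=0.056, a3=0.223, a4=1.932, a5=0.598, a0=3.118; τ=−ln(0.2294)/3.118=0.472 → t=1.374; u2·a0=0.8982·3.118=2.801; a1+…+a4=2.520 < 2.801 ≤ a1+…+a5=3.118 → R5 fires; S=1 R=0 E=16
Draw 10: a1=0.000, a2=0.000, a3=0.000, a4=1.104, a5=0.000, a0=1.104; τ=−ln(0.6998)/1.104=0.323 → t=1.697 > T=1.69: stop.
At T=1.69: S=1 R=0 E=16; the largest is E.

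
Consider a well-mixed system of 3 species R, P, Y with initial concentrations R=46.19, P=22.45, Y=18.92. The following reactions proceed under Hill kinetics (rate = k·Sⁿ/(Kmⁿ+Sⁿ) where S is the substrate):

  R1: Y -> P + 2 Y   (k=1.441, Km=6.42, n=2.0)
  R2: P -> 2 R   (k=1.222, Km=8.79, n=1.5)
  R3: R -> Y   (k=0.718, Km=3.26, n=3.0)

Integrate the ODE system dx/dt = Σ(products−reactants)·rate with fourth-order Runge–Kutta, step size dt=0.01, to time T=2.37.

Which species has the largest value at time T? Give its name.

RK4 with dt=0.01: 237 steps to T=2.37. Trajectory (selected grid times):
t=0.00: R=46.19 P=22.45 Y=18.92
t=0.26: R=46.51 P=22.53 Y=19.44
t=0.53: R=46.85 P=22.62 Y=19.99
t=0.79: R=47.18 P=22.70 Y=20.52
t=1.05: R=47.50 P=22.79 Y=21.04
t=1.32: R=47.84 P=22.88 Y=21.60
t=1.58: R=48.17 P=22.97 Y=22.13
t=1.84: R=48.50 P=23.06 Y=22.66
t=2.11: R=48.84 P=23.15 Y=23.21
t=2.37: R=49.16 P=23.24 Y=23.75
At T=2.37: R=49.16 P=23.24 Y=23.75; the largest is R.

Dominant species at T: R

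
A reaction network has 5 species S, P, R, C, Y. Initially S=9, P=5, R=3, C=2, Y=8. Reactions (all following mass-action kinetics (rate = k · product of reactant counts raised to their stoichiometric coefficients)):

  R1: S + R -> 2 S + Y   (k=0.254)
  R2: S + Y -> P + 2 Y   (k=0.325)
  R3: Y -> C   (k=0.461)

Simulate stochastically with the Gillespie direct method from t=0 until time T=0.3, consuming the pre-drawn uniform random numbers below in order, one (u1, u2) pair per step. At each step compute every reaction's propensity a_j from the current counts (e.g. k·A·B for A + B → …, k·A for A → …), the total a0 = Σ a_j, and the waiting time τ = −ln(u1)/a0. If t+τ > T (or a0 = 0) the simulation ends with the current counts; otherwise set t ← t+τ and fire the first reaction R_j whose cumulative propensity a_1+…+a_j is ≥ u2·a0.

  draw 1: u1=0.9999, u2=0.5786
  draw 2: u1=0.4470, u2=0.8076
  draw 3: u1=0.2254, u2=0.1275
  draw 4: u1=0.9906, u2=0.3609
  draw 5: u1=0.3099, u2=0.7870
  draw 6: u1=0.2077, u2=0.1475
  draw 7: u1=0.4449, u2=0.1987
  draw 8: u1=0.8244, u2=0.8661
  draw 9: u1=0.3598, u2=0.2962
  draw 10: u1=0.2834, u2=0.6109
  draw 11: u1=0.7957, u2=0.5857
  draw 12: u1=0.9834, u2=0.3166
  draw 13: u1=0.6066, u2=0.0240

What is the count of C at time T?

C at T = 3

t=0.000: S=9 P=5 R=3 C=2 Y=8
Draw 1: a1=6.858, a2=23.400, a3=3.688, a0=33.946; τ=−ln(0.9999)/33.946=0.000 → t=0.000; u2·a0=0.5786·33.946=19.641; a1=6.858 < 19.641 ≤ a1+a2=30.258 → R2 fires; S=8 P=6 R=3 C=2 Y=9
Draw 2: a1=6.096, a2=23.400, a3=4.149, a0=33.645; τ=−ln(0.4470)/33.645=0.024 → t=0.024; u2·a0=0.8076·33.645=27.172; a1=6.096 < 27.172 ≤ a1+a2=29.496 → R2 fires; S=7 P=7 R=3 C=2 Y=10
Draw 3: a1=5.334, a2=22.750, a3=4.610, a0=32.694; τ=−ln(0.2254)/32.694=0.046 → t=0.070; u2·a0=0.1275·32.694=4.168 ≤ a1=5.334 → R1 fires; S=8 P=7 R=2 C=2 Y=11
Draw 4: a1=4.064, a2=28.600, a3=5.071, a0=37.735; τ=−ln(0.9906)/37.735=0.000 → t=0.070; u2·a0=0.3609·37.735=13.619; a1=4.064 < 13.619 ≤ a1+a2=32.664 → R2 fires; S=7 P=8 R=2 C=2 Y=12
Draw 5: a1=3.556, a2=27.300, a3=5.532, a0=36.388; τ=−ln(0.3099)/36.388=0.032 → t=0.102; u2·a0=0.7870·36.388=28.637; a1=3.556 < 28.637 ≤ a1+a2=30.856 → R2 fires; S=6 P=9 R=2 C=2 Y=13
Draw 6: a1=3.048, a2=25.350, a3=5.993, a0=34.391; τ=−ln(0.2077)/34.391=0.046 → t=0.148; u2·a0=0.1475·34.391=5.073; a1=3.048 < 5.073 ≤ a1+a2=28.398 → R2 fires; S=5 P=10 R=2 C=2 Y=14
Draw 7: a1=2.540, a2=22.750, a3=6.454, a0=31.744; τ=−ln(0.4449)/31.744=0.026 → t=0.173; u2·a0=0.1987·31.744=6.308; a1=2.540 < 6.308 ≤ a1+a2=25.290 → R2 fires; S=4 P=11 R=2 C=2 Y=15
Draw 8: a1=2.032, a2=19.500, a3=6.915, a0=28.447; τ=−ln(0.8244)/28.447=0.007 → t=0.180; u2·a0=0.8661·28.447=24.638; a1+a2=21.532 < 24.638 ≤ a1+…+a3=28.447 → R3 fires; S=4 P=11 R=2 C=3 Y=14
Draw 9: a1=2.032, a2=18.200, a3=6.454, a0=26.686; τ=−ln(0.3598)/26.686=0.038 → t=0.218; u2·a0=0.2962·26.686=7.904; a1=2.032 < 7.904 ≤ a1+a2=20.232 → R2 fires; S=3 P=12 R=2 C=3 Y=15
Draw 10: a1=1.524, a2=14.625, a3=6.915, a0=23.064; τ=−ln(0.2834)/23.064=0.055 → t=0.273; u2·a0=0.6109·23.064=14.090; a1=1.524 < 14.090 ≤ a1+a2=16.149 → R2 fires; S=2 P=13 R=2 C=3 Y=16
Draw 11: a1=1.016, a2=10.400, a3=7.376, a0=18.792; τ=−ln(0.7957)/18.792=0.012 → t=0.285; u2·a0=0.5857·18.792=11.006; a1=1.016 < 11.006 ≤ a1+a2=11.416 → R2 fires; S=1 P=14 R=2 C=3 Y=17
Draw 12: a1=0.508, a2=5.525, a3=7.837, a0=13.870; τ=−ln(0.9834)/13.870=0.001 → t=0.286; u2·a0=0.3166·13.870=4.391; a1=0.508 < 4.391 ≤ a1+a2=6.033 → R2 fires; S=0 P=15 R=2 C=3 Y=18
Draw 13: a1=0.000, a2=0.000, a3=8.298, a0=8.298; τ=−ln(0.6066)/8.298=0.060 → t=0.347 > T=0.3: stop.
Read off C at T=0.3: 3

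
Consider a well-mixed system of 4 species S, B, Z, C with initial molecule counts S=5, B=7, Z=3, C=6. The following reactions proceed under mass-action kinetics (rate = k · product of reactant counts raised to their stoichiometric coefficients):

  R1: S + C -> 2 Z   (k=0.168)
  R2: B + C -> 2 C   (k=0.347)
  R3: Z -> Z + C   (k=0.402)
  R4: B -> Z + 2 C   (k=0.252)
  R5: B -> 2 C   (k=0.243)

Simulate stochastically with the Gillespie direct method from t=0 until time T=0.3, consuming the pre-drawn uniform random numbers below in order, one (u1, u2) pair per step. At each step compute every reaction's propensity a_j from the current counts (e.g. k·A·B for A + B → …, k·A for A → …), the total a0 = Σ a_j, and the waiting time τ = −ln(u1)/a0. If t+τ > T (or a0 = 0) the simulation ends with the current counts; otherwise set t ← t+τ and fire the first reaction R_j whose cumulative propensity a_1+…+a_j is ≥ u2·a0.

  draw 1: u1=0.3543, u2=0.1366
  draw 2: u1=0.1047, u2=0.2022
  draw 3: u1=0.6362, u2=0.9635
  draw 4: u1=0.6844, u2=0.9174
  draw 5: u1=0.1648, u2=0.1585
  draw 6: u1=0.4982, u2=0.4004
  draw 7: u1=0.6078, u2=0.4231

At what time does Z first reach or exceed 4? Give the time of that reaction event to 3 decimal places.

t=0.000: S=5 B=7 Z=3 C=6
Draw 1: a1=5.040, a2=14.574, a3=1.206, a4=1.764, a5=1.701, a0=24.285; τ=−ln(0.3543)/24.285=0.043 → t=0.043; u2·a0=0.1366·24.285=3.317 ≤ a1=5.040 → R1 fires; S=4 B=7 Z=5 C=5
Draw 2: a1=3.360, a2=12.145, a3=2.010, a4=1.764, a5=1.701, a0=20.980; τ=−ln(0.1047)/20.980=0.108 → t=0.150; u2·a0=0.2022·20.980=4.242; a1=3.360 < 4.242 ≤ a1+a2=15.505 → R2 fires; S=4 B=6 Z=5 C=6
Draw 3: a1=4.032, a2=12.492, a3=2.010, a4=1.512, a5=1.458, a0=21.504; τ=−ln(0.6362)/21.504=0.021 → t=0.171; u2·a0=0.9635·21.504=20.719; a1+…+a4=20.046 < 20.719 ≤ a1+…+a5=21.504 → R5 fires; S=4 B=5 Z=5 C=8
Draw 4: a1=5.376, a2=13.880, a3=2.010, a4=1.260, a5=1.215, a0=23.741; τ=−ln(0.6844)/23.741=0.016 → t=0.187; u2·a0=0.9174·23.741=21.780; a1+…+a3=21.266 < 21.780 ≤ a1+…+a4=22.526 → R4 fires; S=4 B=4 Z=6 C=10
Draw 5: a1=6.720, a2=13.880, a3=2.412, a4=1.008, a5=0.972, a0=24.992; τ=−ln(0.1648)/24.992=0.072 → t=0.259; u2·a0=0.1585·24.992=3.961 ≤ a1=6.720 → R1 fires; S=3 B=4 Z=8 C=9
Draw 6: a1=4.536, a2=12.492, a3=3.216, a4=1.008, a5=0.972, a0=22.224; τ=−ln(0.4982)/22.224=0.031 → t=0.291; u2·a0=0.4004·22.224=8.898; a1=4.536 < 8.898 ≤ a1+a2=17.028 → R2 fires; S=3 B=3 Z=8 C=10
Draw 7: a1=5.040, a2=10.410, a3=3.216, a4=0.756, a5=0.729, a0=20.151; τ=−ln(0.6078)/20.151=0.025 → t=0.315 > T=0.3: stop.
Z first becomes ≥ 4 when it reaches 5 at the event at t=0.043.

Threshold first reached at t = 0.043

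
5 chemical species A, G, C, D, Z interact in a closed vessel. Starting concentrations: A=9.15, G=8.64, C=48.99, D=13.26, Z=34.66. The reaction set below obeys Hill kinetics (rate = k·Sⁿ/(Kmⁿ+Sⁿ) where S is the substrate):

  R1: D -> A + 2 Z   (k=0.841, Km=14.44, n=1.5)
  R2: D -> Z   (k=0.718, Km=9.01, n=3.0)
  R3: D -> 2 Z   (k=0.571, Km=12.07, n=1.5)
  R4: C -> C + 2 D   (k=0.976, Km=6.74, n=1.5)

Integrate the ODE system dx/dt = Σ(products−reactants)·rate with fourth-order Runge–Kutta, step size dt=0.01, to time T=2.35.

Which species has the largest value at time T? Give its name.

Dominant species at T: C

RK4 with dt=0.01: 235 steps to T=2.35. Trajectory (selected grid times):
t=0.00: A=9.15 G=8.64 C=48.99 D=13.26 Z=34.66
t=0.26: A=9.25 G=8.64 C=48.99 D=13.42 Z=35.17
t=0.52: A=9.36 G=8.64 C=48.99 D=13.57 Z=35.68
t=0.78: A=9.46 G=8.64 C=48.99 D=13.72 Z=36.20
t=1.04: A=9.57 G=8.64 C=48.99 D=13.87 Z=36.72
t=1.31: A=9.68 G=8.64 C=48.99 D=14.03 Z=37.26
t=1.57: A=9.78 G=8.64 C=48.99 D=14.17 Z=37.79
t=1.83: A=9.89 G=8.64 C=48.99 D=14.31 Z=38.32
t=2.09: A=10.00 G=8.64 C=48.99 D=14.45 Z=38.86
t=2.35: A=10.11 G=8.64 C=48.99 D=14.59 Z=39.40
At T=2.35: A=10.11 G=8.64 C=48.99 D=14.59 Z=39.40; the largest is C.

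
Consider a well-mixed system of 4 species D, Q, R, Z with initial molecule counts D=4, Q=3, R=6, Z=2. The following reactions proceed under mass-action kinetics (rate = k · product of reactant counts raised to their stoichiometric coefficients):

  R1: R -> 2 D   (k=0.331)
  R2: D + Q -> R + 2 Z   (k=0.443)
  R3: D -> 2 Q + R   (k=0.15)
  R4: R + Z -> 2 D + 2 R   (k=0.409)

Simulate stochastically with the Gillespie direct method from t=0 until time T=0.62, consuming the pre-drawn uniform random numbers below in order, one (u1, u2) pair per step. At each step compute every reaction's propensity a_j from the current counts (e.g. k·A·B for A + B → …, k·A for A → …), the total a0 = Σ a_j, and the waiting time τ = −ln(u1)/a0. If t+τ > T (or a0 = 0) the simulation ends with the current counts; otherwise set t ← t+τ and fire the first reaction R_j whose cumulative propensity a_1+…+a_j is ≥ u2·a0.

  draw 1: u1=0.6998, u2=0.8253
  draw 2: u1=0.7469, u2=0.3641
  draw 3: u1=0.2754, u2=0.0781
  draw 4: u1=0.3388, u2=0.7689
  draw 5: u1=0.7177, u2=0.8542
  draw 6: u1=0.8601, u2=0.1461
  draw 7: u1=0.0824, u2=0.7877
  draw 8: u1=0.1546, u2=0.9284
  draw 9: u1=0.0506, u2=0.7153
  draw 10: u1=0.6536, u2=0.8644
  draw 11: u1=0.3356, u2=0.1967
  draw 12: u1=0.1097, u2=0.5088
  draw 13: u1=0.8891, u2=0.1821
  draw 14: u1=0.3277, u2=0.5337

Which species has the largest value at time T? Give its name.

Dominant species at T: R

t=0.000: D=4 Q=3 R=6 Z=2
Draw 1: a1=1.986, a2=5.316, a3=0.600, a4=4.908, a0=12.810; τ=−ln(0.6998)/12.810=0.028 → t=0.028; u2·a0=0.8253·12.810=10.572; a1+…+a3=7.902 < 10.572 ≤ a1+…+a4=12.810 → R4 fires; D=6 Q=3 R=7 Z=1
Draw 2: a1=2.317, a2=7.974, a3=0.900, a4=2.863, a0=14.054; τ=−ln(0.7469)/14.054=0.021 → t=0.049; u2·a0=0.3641·14.054=5.117; a1=2.317 < 5.117 ≤ a1+a2=10.291 → R2 fires; D=5 Q=2 R=8 Z=3
Draw 3: a1=2.648, a2=4.430, a3=0.750, a4=9.816, a0=17.644; τ=−ln(0.2754)/17.644=0.073 → t=0.122; u2·a0=0.0781·17.644=1.378 ≤ a1=2.648 → R1 fires; D=7 Q=2 R=7 Z=3
Draw 4: a1=2.317, a2=6.202, a3=1.050, a4=8.589, a0=18.158; τ=−ln(0.3388)/18.158=0.060 → t=0.181; u2·a0=0.7689·18.158=13.962; a1+…+a3=9.569 < 13.962 ≤ a1+…+a4=18.158 → R4 fires; D=9 Q=2 R=8 Z=2
Draw 5: a1=2.648, a2=7.974, a3=1.350, a4=6.544, a0=18.516; τ=−ln(0.7177)/18.516=0.018 → t=0.199; u2·a0=0.8542·18.516=15.816; a1+…+a3=11.972 < 15.816 ≤ a1+…+a4=18.516 → R4 fires; D=11 Q=2 R=9 Z=1
Draw 6: a1=2.979, a2=9.746, a3=1.650, a4=3.681, a0=18.056; τ=−ln(0.8601)/18.056=0.008 → t=0.208; u2·a0=0.1461·18.056=2.638 ≤ a1=2.979 → R1 fires; D=13 Q=2 R=8 Z=1
Draw 7: a1=2.648, a2=11.518, a3=1.950, a4=3.272, a0=19.388; τ=−ln(0.0824)/19.388=0.129 → t=0.336; u2·a0=0.7877·19.388=15.272; a1+a2=14.166 < 15.272 ≤ a1+…+a3=16.116 → R3 fires; D=12 Q=4 R=9 Z=1
Draw 8: a1=2.979, a2=21.264, a3=1.800, a4=3.681, a0=29.724; τ=−ln(0.1546)/29.724=0.063 → t=0.399; u2·a0=0.9284·29.724=27.596; a1+…+a3=26.043 < 27.596 ≤ a1+…+a4=29.724 → R4 fires; D=14 Q=4 R=10 Z=0
Draw 9: a1=3.310, a2=24.808, a3=2.100, a4=0.000, a0=30.218; τ=−ln(0.0506)/30.218=0.099 → t=0.498; u2·a0=0.7153·30.218=21.615; a1=3.310 < 21.615 ≤ a1+a2=28.118 → R2 fires; D=13 Q=3 R=11 Z=2
Draw 10: a1=3.641, a2=17.277, a3=1.950, a4=8.998, a0=31.866; τ=−ln(0.6536)/31.866=0.013 → t=0.511; u2·a0=0.8644·31.866=27.545; a1+…+a3=22.868 < 27.545 ≤ a1+…+a4=31.866 → R4 fires; D=15 Q=3 R=12 Z=1
Draw 11: a1=3.972, a2=19.935, a3=2.250, a4=4.908, a0=31.065; τ=−ln(0.3356)/31.065=0.035 → t=0.546; u2·a0=0.1967·31.065=6.110; a1=3.972 < 6.110 ≤ a1+a2=23.907 → R2 fires; D=14 Q=2 R=13 Z=3
Draw 12: a1=4.303, a2=12.404, a3=2.100, a4=15.951, a0=34.758; τ=−ln(0.1097)/34.758=0.064 → t=0.610; u2·a0=0.5088·34.758=17.685; a1+a2=16.707 < 17.685 ≤ a1+…+a3=18.807 → R3 fires; D=13 Q=4 R=14 Z=3
Draw 13: a1=4.634, a2=23.036, a3=1.950, a4=17.178, a0=46.798; τ=−ln(0.8891)/46.798=0.003 → t=0.612; u2·a0=0.1821·46.798=8.522; a1=4.634 < 8.522 ≤ a1+a2=27.670 → R2 fires; D=12 Q=3 R=15 Z=5
Draw 14: a1=4.965, a2=15.948, a3=1.800, a4=30.675, a0=53.388; τ=−ln(0.3277)/53.388=0.021 → t=0.633 > T=0.62: stop.
At T=0.62: D=12 Q=3 R=15 Z=5; the largest is R.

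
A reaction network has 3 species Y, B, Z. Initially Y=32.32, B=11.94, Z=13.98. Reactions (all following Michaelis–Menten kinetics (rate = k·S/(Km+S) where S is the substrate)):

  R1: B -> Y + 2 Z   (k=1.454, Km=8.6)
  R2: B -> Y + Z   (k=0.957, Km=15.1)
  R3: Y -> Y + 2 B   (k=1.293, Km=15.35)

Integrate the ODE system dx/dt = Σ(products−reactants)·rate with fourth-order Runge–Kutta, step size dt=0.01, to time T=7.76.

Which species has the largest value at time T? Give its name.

RK4 with dt=0.01: 776 steps to T=7.76. Trajectory (selected grid times):
t=0.00: Y=32.32 B=11.94 Z=13.98
t=0.86: Y=33.42 B=12.36 Z=15.81
t=1.72: Y=34.54 B=12.77 Z=17.67
t=2.59: Y=35.68 B=13.19 Z=19.58
t=3.45: Y=36.83 B=13.61 Z=21.49
t=4.31: Y=37.99 B=14.02 Z=23.42
t=5.17: Y=39.17 B=14.43 Z=25.38
t=6.04: Y=40.38 B=14.85 Z=27.38
t=6.90: Y=41.59 B=15.26 Z=29.38
t=7.76: Y=42.81 B=15.67 Z=31.41
At T=7.76: Y=42.81 B=15.67 Z=31.41; the largest is Y.

Dominant species at T: Y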